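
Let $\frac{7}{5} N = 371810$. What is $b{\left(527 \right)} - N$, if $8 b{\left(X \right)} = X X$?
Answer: $- \frac{12928297}{56} \approx -2.3086 \cdot 10^{5}$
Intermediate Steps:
$b{\left(X \right)} = \frac{X^{2}}{8}$ ($b{\left(X \right)} = \frac{X X}{8} = \frac{X^{2}}{8}$)
$N = \frac{1859050}{7}$ ($N = \frac{5}{7} \cdot 371810 = \frac{1859050}{7} \approx 2.6558 \cdot 10^{5}$)
$b{\left(527 \right)} - N = \frac{527^{2}}{8} - \frac{1859050}{7} = \frac{1}{8} \cdot 277729 - \frac{1859050}{7} = \frac{277729}{8} - \frac{1859050}{7} = - \frac{12928297}{56}$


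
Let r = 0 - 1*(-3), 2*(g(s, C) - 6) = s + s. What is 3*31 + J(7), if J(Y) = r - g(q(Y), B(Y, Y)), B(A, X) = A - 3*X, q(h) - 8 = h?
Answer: 75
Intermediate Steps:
q(h) = 8 + h
g(s, C) = 6 + s (g(s, C) = 6 + (s + s)/2 = 6 + (2*s)/2 = 6 + s)
r = 3 (r = 0 + 3 = 3)
J(Y) = -11 - Y (J(Y) = 3 - (6 + (8 + Y)) = 3 - (14 + Y) = 3 + (-14 - Y) = -11 - Y)
3*31 + J(7) = 3*31 + (-11 - 1*7) = 93 + (-11 - 7) = 93 - 18 = 75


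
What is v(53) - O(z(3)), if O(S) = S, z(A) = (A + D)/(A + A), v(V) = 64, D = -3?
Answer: 64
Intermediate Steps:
z(A) = (-3 + A)/(2*A) (z(A) = (A - 3)/(A + A) = (-3 + A)/((2*A)) = (-3 + A)*(1/(2*A)) = (-3 + A)/(2*A))
v(53) - O(z(3)) = 64 - (-3 + 3)/(2*3) = 64 - 0/(2*3) = 64 - 1*0 = 64 + 0 = 64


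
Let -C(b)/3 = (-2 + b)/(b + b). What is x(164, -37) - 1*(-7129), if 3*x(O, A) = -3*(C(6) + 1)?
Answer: 7129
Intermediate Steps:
C(b) = -3*(-2 + b)/(2*b) (C(b) = -3*(-2 + b)/(b + b) = -3*(-2 + b)/(2*b))
x(O, A) = 0 (x(O, A) = (-3*((-3/2 + 3/6) + 1))/3 = (-3*((-3/2 + 3*(1/6)) + 1))/3 = (-3*((-3/2 + 1/2) + 1))/3 = (-3*(-1 + 1))/3 = (-3*0)/3 = (1/3)*0 = 0)
x(164, -37) - 1*(-7129) = 0 - 1*(-7129) = 0 + 7129 = 7129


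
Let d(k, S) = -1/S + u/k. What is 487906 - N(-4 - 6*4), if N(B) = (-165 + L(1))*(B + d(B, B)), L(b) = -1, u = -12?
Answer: 6766691/14 ≈ 4.8334e+5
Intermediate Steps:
d(k, S) = -1/S - 12/k
N(B) = -166*B + 2158/B (N(B) = (-165 - 1)*(B + (-1/B - 12/B)) = -166*(B - 13/B) = -166*B + 2158/B)
487906 - N(-4 - 6*4) = 487906 - (-166*(-4 - 6*4) + 2158/(-4 - 6*4)) = 487906 - (-166*(-4 - 24) + 2158/(-4 - 24)) = 487906 - (-166*(-28) + 2158/(-28)) = 487906 - (4648 + 2158*(-1/28)) = 487906 - (4648 - 1079/14) = 487906 - 1*63993/14 = 487906 - 63993/14 = 6766691/14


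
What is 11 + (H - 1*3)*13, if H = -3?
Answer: -67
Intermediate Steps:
11 + (H - 1*3)*13 = 11 + (-3 - 1*3)*13 = 11 + (-3 - 3)*13 = 11 - 6*13 = 11 - 78 = -67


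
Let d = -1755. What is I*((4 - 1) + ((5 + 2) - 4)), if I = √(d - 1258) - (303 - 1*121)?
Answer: -1092 + 6*I*√3013 ≈ -1092.0 + 329.34*I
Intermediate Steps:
I = -182 + I*√3013 (I = √(-1755 - 1258) - (303 - 1*121) = √(-3013) - (303 - 121) = I*√3013 - 1*182 = I*√3013 - 182 = -182 + I*√3013 ≈ -182.0 + 54.891*I)
I*((4 - 1) + ((5 + 2) - 4)) = (-182 + I*√3013)*((4 - 1) + ((5 + 2) - 4)) = (-182 + I*√3013)*(3 + (7 - 4)) = (-182 + I*√3013)*(3 + 3) = (-182 + I*√3013)*6 = -1092 + 6*I*√3013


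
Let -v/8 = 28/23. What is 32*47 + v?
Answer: 34368/23 ≈ 1494.3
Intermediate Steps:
v = -224/23 ≈ -9.7391
32*47 + v = 32*47 - 224/23 = 1504 - 224/23 = 34368/23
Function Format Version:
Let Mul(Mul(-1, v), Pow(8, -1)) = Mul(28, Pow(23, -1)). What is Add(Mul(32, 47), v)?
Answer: Rational(34368, 23) ≈ 1494.3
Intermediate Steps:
v = Rational(-224, 23) (v = Mul(-8, Mul(28, Pow(23, -1))) = Mul(-8, Mul(28, Rational(1, 23))) = Mul(-8, Rational(28, 23)) = Rational(-224, 23) ≈ -9.7391)
Add(Mul(32, 47), v) = Add(Mul(32, 47), Rational(-224, 23)) = Add(1504, Rational(-224, 23)) = Rational(34368, 23)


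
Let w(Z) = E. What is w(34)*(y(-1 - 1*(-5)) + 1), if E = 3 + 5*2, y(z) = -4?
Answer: -39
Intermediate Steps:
E = 13 (E = 3 + 10 = 13)
w(Z) = 13
w(34)*(y(-1 - 1*(-5)) + 1) = 13*(-4 + 1) = 13*(-3) = -39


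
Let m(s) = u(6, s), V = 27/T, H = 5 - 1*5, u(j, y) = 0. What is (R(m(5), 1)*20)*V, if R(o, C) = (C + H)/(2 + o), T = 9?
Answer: 30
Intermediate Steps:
H = 0 (H = 5 - 5 = 0)
V = 3 (V = 27/9 = 27*(⅑) = 3)
m(s) = 0
R(o, C) = C/(2 + o) (R(o, C) = (C + 0)/(2 + o) = C/(2 + o))
(R(m(5), 1)*20)*V = ((1/(2 + 0))*20)*3 = ((1/2)*20)*3 = ((1*(½))*20)*3 = ((½)*20)*3 = 10*3 = 30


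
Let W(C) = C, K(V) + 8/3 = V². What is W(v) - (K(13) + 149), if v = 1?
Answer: -943/3 ≈ -314.33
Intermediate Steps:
K(V) = -8/3 + V²
W(v) - (K(13) + 149) = 1 - ((-8/3 + 13²) + 149) = 1 - ((-8/3 + 169) + 149) = 1 - (499/3 + 149) = 1 - 1*946/3 = 1 - 946/3 = -943/3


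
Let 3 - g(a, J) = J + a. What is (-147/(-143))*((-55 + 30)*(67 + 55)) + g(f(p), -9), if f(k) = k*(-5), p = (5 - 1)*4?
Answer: -435194/143 ≈ -3043.3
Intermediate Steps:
p = 16 (p = 4*4 = 16)
f(k) = -5*k
g(a, J) = 3 - J - a (g(a, J) = 3 - (J + a) = 3 + (-J - a) = 3 - J - a)
(-147/(-143))*((-55 + 30)*(67 + 55)) + g(f(p), -9) = (-147/(-143))*((-55 + 30)*(67 + 55)) + (3 - 1*(-9) - (-5)*16) = (-147*(-1/143))*(-25*122) + (3 + 9 - 1*(-80)) = (147/143)*(-3050) + (3 + 9 + 80) = -448350/143 + 92 = -435194/143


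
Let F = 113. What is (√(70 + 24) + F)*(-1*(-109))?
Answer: 12317 + 109*√94 ≈ 13374.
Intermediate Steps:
(√(70 + 24) + F)*(-1*(-109)) = (√(70 + 24) + 113)*(-1*(-109)) = (√94 + 113)*109 = (113 + √94)*109 = 12317 + 109*√94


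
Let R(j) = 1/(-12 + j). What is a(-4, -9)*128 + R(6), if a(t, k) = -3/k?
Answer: 85/2 ≈ 42.500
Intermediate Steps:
a(t, k) = -3/k
a(-4, -9)*128 + R(6) = -3/(-9)*128 + 1/(-12 + 6) = -3*(-⅑)*128 + 1/(-6) = (⅓)*128 - ⅙ = 128/3 - ⅙ = 85/2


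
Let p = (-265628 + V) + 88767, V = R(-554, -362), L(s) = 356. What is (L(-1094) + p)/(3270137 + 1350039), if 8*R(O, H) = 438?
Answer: -705801/18480704 ≈ -0.038191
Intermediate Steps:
R(O, H) = 219/4 (R(O, H) = (⅛)*438 = 219/4)
V = 219/4 ≈ 54.750
p = -707225/4 (p = (-265628 + 219/4) + 88767 = -1062293/4 + 88767 = -707225/4 ≈ -1.7681e+5)
(L(-1094) + p)/(3270137 + 1350039) = (356 - 707225/4)/(3270137 + 1350039) = -705801/4/4620176 = -705801/4*1/4620176 = -705801/18480704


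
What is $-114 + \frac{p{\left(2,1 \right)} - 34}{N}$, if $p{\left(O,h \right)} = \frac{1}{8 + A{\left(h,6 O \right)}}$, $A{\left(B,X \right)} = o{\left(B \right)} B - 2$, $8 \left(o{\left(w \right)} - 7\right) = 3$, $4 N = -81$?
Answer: $- \frac{324506}{2889} \approx -112.32$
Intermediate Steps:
$N = - \frac{81}{4}$ ($N = \frac{1}{4} \left(-81\right) = - \frac{81}{4} \approx -20.25$)
$o{\left(w \right)} = \frac{59}{8}$ ($o{\left(w \right)} = 7 + \frac{1}{8} \cdot 3 = 7 + \frac{3}{8} = \frac{59}{8}$)
$A{\left(B,X \right)} = -2 + \frac{59 B}{8}$ ($A{\left(B,X \right)} = \frac{59 B}{8} - 2 = -2 + \frac{59 B}{8}$)
$p{\left(O,h \right)} = \frac{1}{6 + \frac{59 h}{8}}$ ($p{\left(O,h \right)} = \frac{1}{8 + \left(-2 + \frac{59 h}{8}\right)} = \frac{1}{6 + \frac{59 h}{8}}$)
$-114 + \frac{p{\left(2,1 \right)} - 34}{N} = -114 + \frac{\frac{8}{48 + 59 \cdot 1} - 34}{- \frac{81}{4}} = -114 + \left(\frac{8}{48 + 59} - 34\right) \left(- \frac{4}{81}\right) = -114 + \left(\frac{8}{107} - 34\right) \left(- \frac{4}{81}\right) = -114 - - \frac{4840}{2889} = -114 + \frac{4840}{2889} = - \frac{324506}{2889}$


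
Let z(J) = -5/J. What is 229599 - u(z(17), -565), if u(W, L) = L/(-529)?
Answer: 121457306/529 ≈ 2.2960e+5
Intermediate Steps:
u(W, L) = -L/529 (u(W, L) = L*(-1/529) = -L/529)
229599 - u(z(17), -565) = 229599 - (-1)*(-565)/529 = 229599 - 1*565/529 = 229599 - 565/529 = 121457306/529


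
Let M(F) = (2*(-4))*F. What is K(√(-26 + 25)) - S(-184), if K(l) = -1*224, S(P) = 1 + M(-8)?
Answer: -289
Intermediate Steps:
M(F) = -8*F
S(P) = 65 (S(P) = 1 - 8*(-8) = 1 + 64 = 65)
K(l) = -224
K(√(-26 + 25)) - S(-184) = -224 - 1*65 = -224 - 65 = -289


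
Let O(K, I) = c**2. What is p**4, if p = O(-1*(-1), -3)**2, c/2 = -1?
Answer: 65536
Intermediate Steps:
c = -2 (c = 2*(-1) = -2)
O(K, I) = 4 (O(K, I) = (-2)**2 = 4)
p = 16 (p = 4**2 = 16)
p**4 = 16**4 = 65536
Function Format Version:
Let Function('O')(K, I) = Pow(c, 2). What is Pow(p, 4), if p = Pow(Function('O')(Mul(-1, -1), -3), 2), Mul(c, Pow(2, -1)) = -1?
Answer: 65536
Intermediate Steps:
c = -2 (c = Mul(2, -1) = -2)
Function('O')(K, I) = 4 (Function('O')(K, I) = Pow(-2, 2) = 4)
p = 16 (p = Pow(4, 2) = 16)
Pow(p, 4) = Pow(16, 4) = 65536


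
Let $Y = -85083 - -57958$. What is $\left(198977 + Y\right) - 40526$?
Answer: $131326$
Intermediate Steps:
$Y = -27125$ ($Y = -85083 + 57958 = -27125$)
$\left(198977 + Y\right) - 40526 = \left(198977 - 27125\right) - 40526 = 171852 - 40526 = 131326$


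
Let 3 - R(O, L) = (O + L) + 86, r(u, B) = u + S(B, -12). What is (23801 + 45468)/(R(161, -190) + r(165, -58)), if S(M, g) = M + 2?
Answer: 69269/55 ≈ 1259.4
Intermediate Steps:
S(M, g) = 2 + M
r(u, B) = 2 + B + u (r(u, B) = u + (2 + B) = 2 + B + u)
R(O, L) = -83 - L - O (R(O, L) = 3 - ((O + L) + 86) = 3 - ((L + O) + 86) = 3 - (86 + L + O) = 3 + (-86 - L - O) = -83 - L - O)
(23801 + 45468)/(R(161, -190) + r(165, -58)) = (23801 + 45468)/((-83 - 1*(-190) - 1*161) + (2 - 58 + 165)) = 69269/((-83 + 190 - 161) + 109) = 69269/(-54 + 109) = 69269/55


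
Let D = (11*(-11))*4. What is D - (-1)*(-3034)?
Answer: -3518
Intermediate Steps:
D = -484 (D = -121*4 = -484)
D - (-1)*(-3034) = -484 - (-1)*(-3034) = -484 - 1*3034 = -484 - 3034 = -3518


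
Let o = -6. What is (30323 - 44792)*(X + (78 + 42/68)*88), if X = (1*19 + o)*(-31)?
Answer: -1602600909/17 ≈ -9.4271e+7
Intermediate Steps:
X = -403 (X = (1*19 - 6)*(-31) = (19 - 6)*(-31) = 13*(-31) = -403)
(30323 - 44792)*(X + (78 + 42/68)*88) = (30323 - 44792)*(-403 + (78 + 42/68)*88) = -14469*(-403 + (78 + 42*(1/68))*88) = -14469*(-403 + (78 + 21/34)*88) = -14469*(-403 + (2673/34)*88) = -14469*(-403 + 117612/17) = -14469*110761/17 = -1602600909/17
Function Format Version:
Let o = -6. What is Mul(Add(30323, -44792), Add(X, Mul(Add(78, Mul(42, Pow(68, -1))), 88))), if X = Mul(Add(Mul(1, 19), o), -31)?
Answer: Rational(-1602600909, 17) ≈ -9.4271e+7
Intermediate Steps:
X = -403 (X = Mul(Add(Mul(1, 19), -6), -31) = Mul(Add(19, -6), -31) = Mul(13, -31) = -403)
Mul(Add(30323, -44792), Add(X, Mul(Add(78, Mul(42, Pow(68, -1))), 88))) = Mul(Add(30323, -44792), Add(-403, Mul(Add(78, Mul(42, Pow(68, -1))), 88))) = Mul(-14469, Add(-403, Mul(Add(78, Mul(42, Rational(1, 68))), 88))) = Mul(-14469, Add(-403, Mul(Add(78, Rational(21, 34)), 88))) = Mul(-14469, Add(-403, Mul(Rational(2673, 34), 88))) = Mul(-14469, Add(-403, Rational(117612, 17))) = Mul(-14469, Rational(110761, 17)) = Rational(-1602600909, 17)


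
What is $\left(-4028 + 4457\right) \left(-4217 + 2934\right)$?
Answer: $-550407$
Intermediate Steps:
$\left(-4028 + 4457\right) \left(-4217 + 2934\right) = 429 \left(-1283\right) = -550407$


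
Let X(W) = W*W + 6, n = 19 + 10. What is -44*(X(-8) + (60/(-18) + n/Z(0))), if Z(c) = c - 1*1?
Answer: -4972/3 ≈ -1657.3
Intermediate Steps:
Z(c) = -1 + c (Z(c) = c - 1 = -1 + c)
n = 29
X(W) = 6 + W² (X(W) = W² + 6 = 6 + W²)
-44*(X(-8) + (60/(-18) + n/Z(0))) = -44*((6 + (-8)²) + (60/(-18) + 29/(-1 + 0))) = -44*((6 + 64) + (60*(-1/18) + 29/(-1))) = -44*(70 + (-10/3 + 29*(-1))) = -44*(70 + (-10/3 - 29)) = -44*(70 - 97/3) = -44*113/3 = -4972/3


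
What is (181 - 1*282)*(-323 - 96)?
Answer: 42319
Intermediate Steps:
(181 - 1*282)*(-323 - 96) = (181 - 282)*(-419) = -101*(-419) = 42319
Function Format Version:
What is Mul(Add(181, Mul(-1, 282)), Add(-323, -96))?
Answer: 42319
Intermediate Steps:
Mul(Add(181, Mul(-1, 282)), Add(-323, -96)) = Mul(Add(181, -282), -419) = Mul(-101, -419) = 42319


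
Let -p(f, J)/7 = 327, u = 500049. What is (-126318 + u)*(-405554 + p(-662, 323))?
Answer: -152423572233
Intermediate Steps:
p(f, J) = -2289 (p(f, J) = -7*327 = -2289)
(-126318 + u)*(-405554 + p(-662, 323)) = (-126318 + 500049)*(-405554 - 2289) = 373731*(-407843) = -152423572233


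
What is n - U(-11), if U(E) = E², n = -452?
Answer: -573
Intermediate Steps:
n - U(-11) = -452 - 1*(-11)² = -452 - 1*121 = -452 - 121 = -573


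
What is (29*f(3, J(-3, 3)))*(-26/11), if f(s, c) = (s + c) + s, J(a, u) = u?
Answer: -6786/11 ≈ -616.91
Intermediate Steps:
f(s, c) = c + 2*s (f(s, c) = (c + s) + s = c + 2*s)
(29*f(3, J(-3, 3)))*(-26/11) = (29*(3 + 2*3))*(-26/11) = (29*(3 + 6))*(-26*1/11) = (29*9)*(-26/11) = 261*(-26/11) = -6786/11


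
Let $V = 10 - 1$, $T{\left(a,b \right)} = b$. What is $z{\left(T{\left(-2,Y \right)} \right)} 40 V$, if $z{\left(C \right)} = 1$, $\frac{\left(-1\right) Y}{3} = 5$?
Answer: $360$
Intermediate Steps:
$Y = -15$ ($Y = \left(-3\right) 5 = -15$)
$V = 9$
$z{\left(T{\left(-2,Y \right)} \right)} 40 V = 1 \cdot 40 \cdot 9 = 40 \cdot 9 = 360$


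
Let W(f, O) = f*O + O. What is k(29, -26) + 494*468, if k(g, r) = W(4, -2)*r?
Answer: 231452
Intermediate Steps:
W(f, O) = O + O*f (W(f, O) = O*f + O = O + O*f)
k(g, r) = -10*r (k(g, r) = (-2*(1 + 4))*r = (-2*5)*r = -10*r)
k(29, -26) + 494*468 = -10*(-26) + 494*468 = 260 + 231192 = 231452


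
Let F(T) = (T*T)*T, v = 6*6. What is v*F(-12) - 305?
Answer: -62513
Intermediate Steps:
v = 36
F(T) = T³ (F(T) = T²*T = T³)
v*F(-12) - 305 = 36*(-12)³ - 305 = 36*(-1728) - 305 = -62208 - 305 = -62513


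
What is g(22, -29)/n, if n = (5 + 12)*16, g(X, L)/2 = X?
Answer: 11/68 ≈ 0.16176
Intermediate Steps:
g(X, L) = 2*X
n = 272 (n = 17*16 = 272)
g(22, -29)/n = (2*22)/272 = 44*(1/272) = 11/68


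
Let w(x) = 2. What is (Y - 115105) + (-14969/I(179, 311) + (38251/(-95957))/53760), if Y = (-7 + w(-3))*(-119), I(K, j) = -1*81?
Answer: -15923614181791817/139283504640 ≈ -1.1433e+5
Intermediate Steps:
I(K, j) = -81
Y = 595 (Y = (-7 + 2)*(-119) = -5*(-119) = 595)
(Y - 115105) + (-14969/I(179, 311) + (38251/(-95957))/53760) = (595 - 115105) + (-14969/(-81) + (38251/(-95957))/53760) = -114510 + (-14969*(-1/81) + (38251*(-1/95957))*(1/53760)) = -114510 + (14969/81 - 38251/95957*1/53760) = -114510 + (14969/81 - 38251/5158648320) = -114510 + 25739934534583/139283504640 = -15923614181791817/139283504640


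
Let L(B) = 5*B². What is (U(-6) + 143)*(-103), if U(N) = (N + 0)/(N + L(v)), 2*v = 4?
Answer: -102794/7 ≈ -14685.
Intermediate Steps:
v = 2 (v = (½)*4 = 2)
U(N) = N/(20 + N) (U(N) = (N + 0)/(N + 5*2²) = N/(N + 5*4) = N/(N + 20) = N/(20 + N))
(U(-6) + 143)*(-103) = (-6/(20 - 6) + 143)*(-103) = (-6/14 + 143)*(-103) = (-6*1/14 + 143)*(-103) = (-3/7 + 143)*(-103) = (998/7)*(-103) = -102794/7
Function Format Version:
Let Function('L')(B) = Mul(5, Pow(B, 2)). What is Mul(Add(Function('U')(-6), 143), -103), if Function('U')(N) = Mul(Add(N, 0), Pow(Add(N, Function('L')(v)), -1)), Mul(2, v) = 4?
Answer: Rational(-102794, 7) ≈ -14685.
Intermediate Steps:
v = 2 (v = Mul(Rational(1, 2), 4) = 2)
Function('U')(N) = Mul(N, Pow(Add(20, N), -1)) (Function('U')(N) = Mul(Add(N, 0), Pow(Add(N, Mul(5, Pow(2, 2))), -1)) = Mul(N, Pow(Add(N, Mul(5, 4)), -1)) = Mul(N, Pow(Add(N, 20), -1)) = Mul(N, Pow(Add(20, N), -1)))
Mul(Add(Function('U')(-6), 143), -103) = Mul(Add(Mul(-6, Pow(Add(20, -6), -1)), 143), -103) = Mul(Add(Mul(-6, Pow(14, -1)), 143), -103) = Mul(Add(Mul(-6, Rational(1, 14)), 143), -103) = Mul(Add(Rational(-3, 7), 143), -103) = Mul(Rational(998, 7), -103) = Rational(-102794, 7)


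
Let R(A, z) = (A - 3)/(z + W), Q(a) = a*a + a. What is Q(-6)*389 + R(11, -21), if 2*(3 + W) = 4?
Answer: 128366/11 ≈ 11670.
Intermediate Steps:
W = -1 (W = -3 + (½)*4 = -3 + 2 = -1)
Q(a) = a + a² (Q(a) = a² + a = a + a²)
R(A, z) = (-3 + A)/(-1 + z) (R(A, z) = (A - 3)/(z - 1) = (-3 + A)/(-1 + z))
Q(-6)*389 + R(11, -21) = -6*(1 - 6)*389 + (-3 + 11)/(-1 - 21) = -6*(-5)*389 + 8/(-22) = 30*389 - 1/22*8 = 11670 - 4/11 = 128366/11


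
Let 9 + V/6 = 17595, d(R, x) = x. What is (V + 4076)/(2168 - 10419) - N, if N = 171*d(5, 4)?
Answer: -5753276/8251 ≈ -697.28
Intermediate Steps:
V = 105516 (V = -54 + 6*17595 = -54 + 105570 = 105516)
N = 684 (N = 171*4 = 684)
(V + 4076)/(2168 - 10419) - N = (105516 + 4076)/(2168 - 10419) - 1*684 = 109592/(-8251) - 684 = 109592*(-1/8251) - 684 = -109592/8251 - 684 = -5753276/8251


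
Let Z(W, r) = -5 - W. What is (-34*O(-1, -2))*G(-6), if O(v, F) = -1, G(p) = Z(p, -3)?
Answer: 34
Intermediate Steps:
G(p) = -5 - p
(-34*O(-1, -2))*G(-6) = (-34*(-1))*(-5 - 1*(-6)) = 34*(-5 + 6) = 34*1 = 34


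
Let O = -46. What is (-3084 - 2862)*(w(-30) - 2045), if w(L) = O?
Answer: 12433086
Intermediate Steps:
w(L) = -46
(-3084 - 2862)*(w(-30) - 2045) = (-3084 - 2862)*(-46 - 2045) = -5946*(-2091) = 12433086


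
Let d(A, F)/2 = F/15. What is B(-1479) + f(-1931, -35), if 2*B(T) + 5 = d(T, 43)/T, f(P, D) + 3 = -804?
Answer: -35917601/44370 ≈ -809.50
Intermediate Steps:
d(A, F) = 2*F/15 (d(A, F) = 2*(F/15) = 2*F/15)
f(P, D) = -807 (f(P, D) = -3 - 804 = -807)
B(T) = -5/2 + 43/(15*T) (B(T) = -5/2 + (((2/15)*43)/T)/2 = -5/2 + (86/(15*T))/2 = -5/2 + 43/(15*T))
B(-1479) + f(-1931, -35) = (1/30)*(86 - 75*(-1479))/(-1479) - 807 = (1/30)*(-1/1479)*(86 + 110925) - 807 = (1/30)*(-1/1479)*111011 - 807 = -111011/44370 - 807 = -35917601/44370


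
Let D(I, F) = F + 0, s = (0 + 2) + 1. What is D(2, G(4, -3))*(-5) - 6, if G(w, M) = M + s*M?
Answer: 54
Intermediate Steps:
s = 3 (s = 2 + 1 = 3)
G(w, M) = 4*M (G(w, M) = M + 3*M = 4*M)
D(I, F) = F
D(2, G(4, -3))*(-5) - 6 = (4*(-3))*(-5) - 6 = -12*(-5) - 6 = 60 - 6 = 54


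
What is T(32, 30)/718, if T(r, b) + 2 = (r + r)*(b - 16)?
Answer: 447/359 ≈ 1.2451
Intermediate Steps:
T(r, b) = -2 + 2*r*(-16 + b) (T(r, b) = -2 + (r + r)*(b - 16) = -2 + (2*r)*(-16 + b) = -2 + 2*r*(-16 + b))
T(32, 30)/718 = (-2 - 32*32 + 2*30*32)/718 = (-2 - 1024 + 1920)*(1/718) = 894*(1/718) = 447/359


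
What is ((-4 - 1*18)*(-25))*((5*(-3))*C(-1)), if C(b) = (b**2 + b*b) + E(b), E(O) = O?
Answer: -8250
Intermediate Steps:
C(b) = b + 2*b**2 (C(b) = (b**2 + b*b) + b = (b**2 + b**2) + b = 2*b**2 + b = b + 2*b**2)
((-4 - 1*18)*(-25))*((5*(-3))*C(-1)) = ((-4 - 1*18)*(-25))*((5*(-3))*(-(1 + 2*(-1)))) = ((-4 - 18)*(-25))*(-(-15)*(1 - 2)) = (-22*(-25))*(-(-15)*(-1)) = 550*(-15*1) = 550*(-15) = -8250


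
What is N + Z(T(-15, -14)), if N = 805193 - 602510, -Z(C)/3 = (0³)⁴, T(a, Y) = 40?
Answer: 202683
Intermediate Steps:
Z(C) = 0 (Z(C) = -3*(0³)⁴ = -3*0⁴ = -3*0 = 0)
N = 202683
N + Z(T(-15, -14)) = 202683 + 0 = 202683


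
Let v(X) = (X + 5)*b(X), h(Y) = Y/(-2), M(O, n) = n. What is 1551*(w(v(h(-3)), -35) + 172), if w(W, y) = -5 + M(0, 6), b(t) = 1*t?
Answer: 268323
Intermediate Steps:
b(t) = t
h(Y) = -Y/2 (h(Y) = Y*(-½) = -Y/2)
v(X) = X*(5 + X) (v(X) = (X + 5)*X = (5 + X)*X = X*(5 + X))
w(W, y) = 1 (w(W, y) = -5 + 6 = 1)
1551*(w(v(h(-3)), -35) + 172) = 1551*(1 + 172) = 1551*173 = 268323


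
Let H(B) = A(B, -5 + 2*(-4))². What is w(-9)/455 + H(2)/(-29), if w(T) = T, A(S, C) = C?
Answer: -77156/13195 ≈ -5.8474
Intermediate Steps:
H(B) = 169 (H(B) = (-5 + 2*(-4))² = (-5 - 8)² = (-13)² = 169)
w(-9)/455 + H(2)/(-29) = -9/455 + 169/(-29) = -9*1/455 + 169*(-1/29) = -9/455 - 169/29 = -77156/13195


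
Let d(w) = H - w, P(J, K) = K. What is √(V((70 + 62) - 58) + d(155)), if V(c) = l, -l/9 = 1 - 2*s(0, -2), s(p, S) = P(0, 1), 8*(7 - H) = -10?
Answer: I*√551/2 ≈ 11.737*I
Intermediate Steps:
H = 33/4 (H = 7 - ⅛*(-10) = 7 + 5/4 = 33/4 ≈ 8.2500)
s(p, S) = 1
l = 9 (l = -9*(1 - 2*1) = -9*(1 - 2) = -9*(-1) = 9)
d(w) = 33/4 - w
V(c) = 9
√(V((70 + 62) - 58) + d(155)) = √(9 + (33/4 - 1*155)) = √(9 + (33/4 - 155)) = √(9 - 587/4) = √(-551/4) = I*√551/2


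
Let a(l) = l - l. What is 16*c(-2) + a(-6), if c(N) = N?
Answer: -32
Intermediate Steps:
a(l) = 0
16*c(-2) + a(-6) = 16*(-2) + 0 = -32 + 0 = -32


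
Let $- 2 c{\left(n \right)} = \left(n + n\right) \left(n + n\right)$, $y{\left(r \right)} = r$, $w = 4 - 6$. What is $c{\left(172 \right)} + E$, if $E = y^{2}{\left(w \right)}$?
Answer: $-59164$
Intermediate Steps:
$w = -2$
$c{\left(n \right)} = - 2 n^{2}$ ($c{\left(n \right)} = - \frac{\left(n + n\right) \left(n + n\right)}{2} = - \frac{2 n 2 n}{2} = - \frac{4 n^{2}}{2} = - 2 n^{2}$)
$E = 4$ ($E = \left(-2\right)^{2} = 4$)
$c{\left(172 \right)} + E = - 2 \cdot 172^{2} + 4 = \left(-2\right) 29584 + 4 = -59168 + 4 = -59164$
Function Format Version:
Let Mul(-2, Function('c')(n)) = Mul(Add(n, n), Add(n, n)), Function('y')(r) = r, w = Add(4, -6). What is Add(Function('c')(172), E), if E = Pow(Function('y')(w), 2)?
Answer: -59164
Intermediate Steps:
w = -2
Function('c')(n) = Mul(-2, Pow(n, 2)) (Function('c')(n) = Mul(Rational(-1, 2), Mul(Add(n, n), Add(n, n))) = Mul(Rational(-1, 2), Mul(Mul(2, n), Mul(2, n))) = Mul(Rational(-1, 2), Mul(4, Pow(n, 2))) = Mul(-2, Pow(n, 2)))
E = 4 (E = Pow(-2, 2) = 4)
Add(Function('c')(172), E) = Add(Mul(-2, Pow(172, 2)), 4) = Add(Mul(-2, 29584), 4) = Add(-59168, 4) = -59164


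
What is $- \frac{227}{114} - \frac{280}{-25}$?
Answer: $\frac{5249}{570} \approx 9.2088$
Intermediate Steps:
$- \frac{227}{114} - \frac{280}{-25} = \left(-227\right) \frac{1}{114} - - \frac{56}{5} = - \frac{227}{114} + \frac{56}{5} = \frac{5249}{570}$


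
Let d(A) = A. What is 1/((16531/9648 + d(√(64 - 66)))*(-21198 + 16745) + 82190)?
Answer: 6940352254896/521165445247060801 + 414502624512*I*√2/521165445247060801 ≈ 1.3317e-5 + 1.1248e-6*I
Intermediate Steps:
1/((16531/9648 + d(√(64 - 66)))*(-21198 + 16745) + 82190) = 1/((16531/9648 + √(64 - 66))*(-21198 + 16745) + 82190) = 1/((16531*(1/9648) + √(-2))*(-4453) + 82190) = 1/((16531/9648 + I*√2)*(-4453) + 82190) = 1/((-73612543/9648 - 4453*I*√2) + 82190) = 1/(719356577/9648 - 4453*I*√2)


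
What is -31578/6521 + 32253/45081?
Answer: -404415335/97991067 ≈ -4.1271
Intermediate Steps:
-31578/6521 + 32253/45081 = -31578*1/6521 + 32253*(1/45081) = -31578/6521 + 10751/15027 = -404415335/97991067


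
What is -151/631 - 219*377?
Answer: -52097404/631 ≈ -82563.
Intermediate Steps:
-151/631 - 219*377 = -151*1/631 - 82563 = -151/631 - 82563 = -52097404/631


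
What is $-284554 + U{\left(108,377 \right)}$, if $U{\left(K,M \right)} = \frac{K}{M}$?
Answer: $- \frac{107276750}{377} \approx -2.8455 \cdot 10^{5}$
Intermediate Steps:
$-284554 + U{\left(108,377 \right)} = -284554 + \frac{108}{377} = - \frac{107276750}{377}$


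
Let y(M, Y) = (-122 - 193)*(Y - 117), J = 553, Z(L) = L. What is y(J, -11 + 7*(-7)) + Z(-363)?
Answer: 55392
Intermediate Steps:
y(M, Y) = 36855 - 315*Y (y(M, Y) = -315*(-117 + Y) = 36855 - 315*Y)
y(J, -11 + 7*(-7)) + Z(-363) = (36855 - 315*(-11 + 7*(-7))) - 363 = (36855 - 315*(-11 - 49)) - 363 = (36855 - 315*(-60)) - 363 = (36855 + 18900) - 363 = 55755 - 363 = 55392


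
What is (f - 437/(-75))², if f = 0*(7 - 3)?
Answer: 190969/5625 ≈ 33.950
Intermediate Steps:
f = 0 (f = 0*4 = 0)
(f - 437/(-75))² = (0 - 437/(-75))² = (0 - 437*(-1/75))² = (0 + 437/75)² = (437/75)² = 190969/5625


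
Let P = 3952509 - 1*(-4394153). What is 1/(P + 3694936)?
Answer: 1/12041598 ≈ 8.3046e-8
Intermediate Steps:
P = 8346662 (P = 3952509 + 4394153 = 8346662)
1/(P + 3694936) = 1/(8346662 + 3694936) = 1/12041598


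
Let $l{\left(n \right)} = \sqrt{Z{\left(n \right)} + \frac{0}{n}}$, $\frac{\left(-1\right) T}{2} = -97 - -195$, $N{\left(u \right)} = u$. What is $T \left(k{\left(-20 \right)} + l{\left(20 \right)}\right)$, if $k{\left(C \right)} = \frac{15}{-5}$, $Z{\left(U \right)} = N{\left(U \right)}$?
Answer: $588 - 392 \sqrt{5} \approx -288.54$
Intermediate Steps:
$Z{\left(U \right)} = U$
$T = -196$ ($T = - 2 \left(-97 - -195\right) = - 2 \left(-97 + 195\right) = \left(-2\right) 98 = -196$)
$k{\left(C \right)} = -3$ ($k{\left(C \right)} = 15 \left(- \frac{1}{5}\right) = -3$)
$l{\left(n \right)} = \sqrt{n}$ ($l{\left(n \right)} = \sqrt{n + \frac{0}{n}} = \sqrt{n + 0} = \sqrt{n}$)
$T \left(k{\left(-20 \right)} + l{\left(20 \right)}\right) = - 196 \left(-3 + \sqrt{20}\right) = - 196 \left(-3 + 2 \sqrt{5}\right) = 588 - 392 \sqrt{5}$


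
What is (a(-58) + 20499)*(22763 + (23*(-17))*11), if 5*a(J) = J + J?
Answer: 1890121098/5 ≈ 3.7802e+8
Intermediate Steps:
a(J) = 2*J/5 (a(J) = (J + J)/5 = (2*J)/5 = 2*J/5)
(a(-58) + 20499)*(22763 + (23*(-17))*11) = ((⅖)*(-58) + 20499)*(22763 + (23*(-17))*11) = (-116/5 + 20499)*(22763 - 391*11) = 102379*(22763 - 4301)/5 = (102379/5)*18462 = 1890121098/5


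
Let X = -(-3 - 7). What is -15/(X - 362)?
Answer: 15/352 ≈ 0.042614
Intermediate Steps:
X = 10 (X = -1*(-10) = 10)
-15/(X - 362) = -15/(10 - 362) = -15/(-352) = -15*(-1/352) = 15/352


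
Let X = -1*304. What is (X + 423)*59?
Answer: 7021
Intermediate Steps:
X = -304
(X + 423)*59 = (-304 + 423)*59 = 119*59 = 7021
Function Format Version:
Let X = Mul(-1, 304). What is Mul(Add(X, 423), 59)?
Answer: 7021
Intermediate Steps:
X = -304
Mul(Add(X, 423), 59) = Mul(Add(-304, 423), 59) = Mul(119, 59) = 7021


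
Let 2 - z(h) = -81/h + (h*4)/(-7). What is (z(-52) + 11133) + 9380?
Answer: 7456077/364 ≈ 20484.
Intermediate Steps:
z(h) = 2 + 81/h + 4*h/7 (z(h) = 2 - (-81/h + (h*4)/(-7)) = 2 - (-81/h + (4*h)*(-⅐)) = 2 - (-81/h - 4*h/7) = 2 + (81/h + 4*h/7) = 2 + 81/h + 4*h/7)
(z(-52) + 11133) + 9380 = ((2 + 81/(-52) + (4/7)*(-52)) + 11133) + 9380 = ((2 + 81*(-1/52) - 208/7) + 11133) + 9380 = ((2 - 81/52 - 208/7) + 11133) + 9380 = (-10655/364 + 11133) + 9380 = 4041757/364 + 9380 = 7456077/364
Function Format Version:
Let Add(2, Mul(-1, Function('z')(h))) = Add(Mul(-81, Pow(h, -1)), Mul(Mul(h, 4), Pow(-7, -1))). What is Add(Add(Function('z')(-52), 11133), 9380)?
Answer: Rational(7456077, 364) ≈ 20484.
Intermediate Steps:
Function('z')(h) = Add(2, Mul(81, Pow(h, -1)), Mul(Rational(4, 7), h)) (Function('z')(h) = Add(2, Mul(-1, Add(Mul(-81, Pow(h, -1)), Mul(Mul(h, 4), Pow(-7, -1))))) = Add(2, Mul(-1, Add(Mul(-81, Pow(h, -1)), Mul(Mul(4, h), Rational(-1, 7))))) = Add(2, Mul(-1, Add(Mul(-81, Pow(h, -1)), Mul(Rational(-4, 7), h)))) = Add(2, Add(Mul(81, Pow(h, -1)), Mul(Rational(4, 7), h))) = Add(2, Mul(81, Pow(h, -1)), Mul(Rational(4, 7), h)))
Add(Add(Function('z')(-52), 11133), 9380) = Add(Add(Add(2, Mul(81, Pow(-52, -1)), Mul(Rational(4, 7), -52)), 11133), 9380) = Add(Add(Add(2, Mul(81, Rational(-1, 52)), Rational(-208, 7)), 11133), 9380) = Add(Add(Add(2, Rational(-81, 52), Rational(-208, 7)), 11133), 9380) = Add(Add(Rational(-10655, 364), 11133), 9380) = Add(Rational(4041757, 364), 9380) = Rational(7456077, 364)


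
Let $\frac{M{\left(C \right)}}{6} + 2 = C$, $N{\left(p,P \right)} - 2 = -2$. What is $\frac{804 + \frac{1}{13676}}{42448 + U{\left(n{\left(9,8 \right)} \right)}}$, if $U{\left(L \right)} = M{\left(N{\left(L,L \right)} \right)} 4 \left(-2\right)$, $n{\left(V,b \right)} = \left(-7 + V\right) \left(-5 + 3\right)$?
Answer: $\frac{10995505}{581831744} \approx 0.018898$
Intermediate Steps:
$N{\left(p,P \right)} = 0$ ($N{\left(p,P \right)} = 2 - 2 = 0$)
$M{\left(C \right)} = -12 + 6 C$
$n{\left(V,b \right)} = 14 - 2 V$ ($n{\left(V,b \right)} = \left(-7 + V\right) \left(-2\right) = 14 - 2 V$)
$U{\left(L \right)} = 96$ ($U{\left(L \right)} = \left(-12 + 6 \cdot 0\right) 4 \left(-2\right) = \left(-12 + 0\right) 4 \left(-2\right) = \left(-12\right) 4 \left(-2\right) = \left(-48\right) \left(-2\right) = 96$)
$\frac{804 + \frac{1}{13676}}{42448 + U{\left(n{\left(9,8 \right)} \right)}} = \frac{804 + \frac{1}{13676}}{42448 + 96} = \frac{804 + \frac{1}{13676}}{42544} = \frac{10995505}{13676} \cdot \frac{1}{42544} = \frac{10995505}{581831744}$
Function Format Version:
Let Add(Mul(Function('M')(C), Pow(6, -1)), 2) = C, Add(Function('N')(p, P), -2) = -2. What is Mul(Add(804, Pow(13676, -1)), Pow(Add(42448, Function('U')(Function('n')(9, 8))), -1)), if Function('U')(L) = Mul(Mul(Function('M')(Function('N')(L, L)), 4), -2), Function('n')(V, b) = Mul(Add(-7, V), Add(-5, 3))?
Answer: Rational(10995505, 581831744) ≈ 0.018898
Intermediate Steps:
Function('N')(p, P) = 0 (Function('N')(p, P) = Add(2, -2) = 0)
Function('M')(C) = Add(-12, Mul(6, C))
Function('n')(V, b) = Add(14, Mul(-2, V)) (Function('n')(V, b) = Mul(Add(-7, V), -2) = Add(14, Mul(-2, V)))
Function('U')(L) = 96 (Function('U')(L) = Mul(Mul(Add(-12, Mul(6, 0)), 4), -2) = Mul(Mul(Add(-12, 0), 4), -2) = Mul(Mul(-12, 4), -2) = Mul(-48, -2) = 96)
Mul(Add(804, Pow(13676, -1)), Pow(Add(42448, Function('U')(Function('n')(9, 8))), -1)) = Mul(Add(804, Pow(13676, -1)), Pow(Add(42448, 96), -1)) = Mul(Add(804, Rational(1, 13676)), Pow(42544, -1)) = Mul(Rational(10995505, 13676), Rational(1, 42544)) = Rational(10995505, 581831744)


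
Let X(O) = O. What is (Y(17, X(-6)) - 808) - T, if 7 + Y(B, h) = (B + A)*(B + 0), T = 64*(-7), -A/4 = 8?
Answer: -622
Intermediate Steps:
A = -32 (A = -4*8 = -32)
T = -448
Y(B, h) = -7 + B*(-32 + B) (Y(B, h) = -7 + (B - 32)*(B + 0) = -7 + (-32 + B)*B = -7 + B*(-32 + B))
(Y(17, X(-6)) - 808) - T = ((-7 + 17**2 - 32*17) - 808) - 1*(-448) = ((-7 + 289 - 544) - 808) + 448 = (-262 - 808) + 448 = -1070 + 448 = -622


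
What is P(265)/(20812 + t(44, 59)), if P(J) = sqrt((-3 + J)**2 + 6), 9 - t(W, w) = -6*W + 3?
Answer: 5*sqrt(2746)/21082 ≈ 0.012428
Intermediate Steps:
t(W, w) = 6 + 6*W (t(W, w) = 9 - (-6*W + 3) = 9 - (3 - 6*W) = 9 + (-3 + 6*W) = 6 + 6*W)
P(J) = sqrt(6 + (-3 + J)**2)
P(265)/(20812 + t(44, 59)) = sqrt(6 + (-3 + 265)**2)/(20812 + (6 + 6*44)) = sqrt(6 + 262**2)/(20812 + (6 + 264)) = sqrt(6 + 68644)/(20812 + 270) = sqrt(68650)/21082 = (5*sqrt(2746))*(1/21082) = 5*sqrt(2746)/21082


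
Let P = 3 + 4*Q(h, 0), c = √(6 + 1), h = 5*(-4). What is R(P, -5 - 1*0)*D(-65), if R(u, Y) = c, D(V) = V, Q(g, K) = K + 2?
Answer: -65*√7 ≈ -171.97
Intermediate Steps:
h = -20
c = √7 ≈ 2.6458
Q(g, K) = 2 + K
P = 11 (P = 3 + 4*(2 + 0) = 3 + 4*2 = 3 + 8 = 11)
R(u, Y) = √7
R(P, -5 - 1*0)*D(-65) = √7*(-65) = -65*√7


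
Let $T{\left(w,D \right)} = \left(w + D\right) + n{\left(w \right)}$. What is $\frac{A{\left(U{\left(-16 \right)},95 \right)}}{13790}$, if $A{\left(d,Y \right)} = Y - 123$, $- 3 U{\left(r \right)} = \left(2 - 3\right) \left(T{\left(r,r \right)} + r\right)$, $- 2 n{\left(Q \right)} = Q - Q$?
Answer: $- \frac{2}{985} \approx -0.0020305$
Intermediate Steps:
$n{\left(Q \right)} = 0$ ($n{\left(Q \right)} = - \frac{Q - Q}{2} = \left(- \frac{1}{2}\right) 0 = 0$)
$T{\left(w,D \right)} = D + w$ ($T{\left(w,D \right)} = \left(w + D\right) + 0 = \left(D + w\right) + 0 = D + w$)
$U{\left(r \right)} = r$ ($U{\left(r \right)} = - \frac{\left(2 - 3\right) \left(\left(r + r\right) + r\right)}{3} = - \frac{\left(-1\right) \left(2 r + r\right)}{3} = - \frac{\left(-1\right) 3 r}{3} = - \frac{\left(-3\right) r}{3} = r$)
$A{\left(d,Y \right)} = -123 + Y$ ($A{\left(d,Y \right)} = Y - 123 = -123 + Y$)
$\frac{A{\left(U{\left(-16 \right)},95 \right)}}{13790} = \frac{-123 + 95}{13790} = \left(-28\right) \frac{1}{13790} = - \frac{2}{985}$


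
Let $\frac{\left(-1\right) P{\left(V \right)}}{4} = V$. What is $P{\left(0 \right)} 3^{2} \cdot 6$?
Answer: $0$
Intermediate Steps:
$P{\left(V \right)} = - 4 V$
$P{\left(0 \right)} 3^{2} \cdot 6 = \left(-4\right) 0 \cdot 3^{2} \cdot 6 = 0 \cdot 9 \cdot 6 = 0 \cdot 6 = 0$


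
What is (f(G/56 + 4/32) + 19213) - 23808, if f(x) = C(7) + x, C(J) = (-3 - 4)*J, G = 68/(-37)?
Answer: -9622177/2072 ≈ -4643.9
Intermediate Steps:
G = -68/37 (G = 68*(-1/37) = -68/37 ≈ -1.8378)
C(J) = -7*J
f(x) = -49 + x (f(x) = -7*7 + x = -49 + x)
(f(G/56 + 4/32) + 19213) - 23808 = ((-49 + (-68/37/56 + 4/32)) + 19213) - 23808 = ((-49 + (-68/37*1/56 + 4*(1/32))) + 19213) - 23808 = ((-49 + (-17/518 + 1/8)) + 19213) - 23808 = ((-49 + 191/2072) + 19213) - 23808 = (-101337/2072 + 19213) - 23808 = 39707999/2072 - 23808 = -9622177/2072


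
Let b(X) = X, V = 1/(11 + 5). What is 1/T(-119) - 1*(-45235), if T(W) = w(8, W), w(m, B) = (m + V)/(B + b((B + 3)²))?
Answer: 6048707/129 ≈ 46889.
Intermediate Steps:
V = 1/16 ≈ 0.062500
w(m, B) = (1/16 + m)/(B + (3 + B)²) (w(m, B) = (m + 1/16)/(B + (B + 3)²) = (1/16 + m)/(B + (3 + B)²))
T(W) = 129/(16*(W + (3 + W)²)) (T(W) = (1/16 + 8)/(W + (3 + W)²) = (129/16)/(W + (3 + W)²) = 129/(16*(W + (3 + W)²)))
1/T(-119) - 1*(-45235) = 1/(129/(16*(-119 + (3 - 119)²))) - 1*(-45235) = 1/(129/(16*(-119 + (-116)²))) + 45235 = 1/(129/(16*(-119 + 13456))) + 45235 = 1/((129/16)/13337) + 45235 = 1/((129/16)*(1/13337)) + 45235 = 1/(129/213392) + 45235 = 213392/129 + 45235 = 6048707/129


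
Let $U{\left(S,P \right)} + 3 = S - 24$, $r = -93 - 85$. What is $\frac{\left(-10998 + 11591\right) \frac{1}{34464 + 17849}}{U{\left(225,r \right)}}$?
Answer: $\frac{593}{10357974} \approx 5.7251 \cdot 10^{-5}$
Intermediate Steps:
$r = -178$ ($r = -93 - 85 = -178$)
$U{\left(S,P \right)} = -27 + S$ ($U{\left(S,P \right)} = -3 + \left(S - 24\right) = -3 + \left(-24 + S\right) = -27 + S$)
$\frac{\left(-10998 + 11591\right) \frac{1}{34464 + 17849}}{U{\left(225,r \right)}} = \frac{\left(-10998 + 11591\right) \frac{1}{34464 + 17849}}{-27 + 225} = \frac{593 \cdot \frac{1}{52313}}{198} = 593 \cdot \frac{1}{52313} \cdot \frac{1}{198} = \frac{593}{52313} \cdot \frac{1}{198} = \frac{593}{10357974}$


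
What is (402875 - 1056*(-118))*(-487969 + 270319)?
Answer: -114806674950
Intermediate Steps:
(402875 - 1056*(-118))*(-487969 + 270319) = (402875 + 124608)*(-217650) = 527483*(-217650) = -114806674950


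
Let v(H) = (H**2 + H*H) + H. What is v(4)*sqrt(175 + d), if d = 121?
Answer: 72*sqrt(74) ≈ 619.37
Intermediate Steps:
v(H) = H + 2*H**2 (v(H) = (H**2 + H**2) + H = 2*H**2 + H = H + 2*H**2)
v(4)*sqrt(175 + d) = (4*(1 + 2*4))*sqrt(175 + 121) = (4*(1 + 8))*sqrt(296) = (4*9)*(2*sqrt(74)) = 36*(2*sqrt(74)) = 72*sqrt(74)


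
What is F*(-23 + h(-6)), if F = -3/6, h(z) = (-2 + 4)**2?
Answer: 19/2 ≈ 9.5000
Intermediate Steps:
h(z) = 4 (h(z) = 2**2 = 4)
F = -1/2 (F = -3*1/6 = -1/2 ≈ -0.50000)
F*(-23 + h(-6)) = -(-23 + 4)/2 = -1/2*(-19) = 19/2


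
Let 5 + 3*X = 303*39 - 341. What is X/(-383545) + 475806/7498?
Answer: 273696513626/4313730615 ≈ 63.448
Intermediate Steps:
X = 11471/3 (X = -5/3 + (303*39 - 341)/3 = -5/3 + (11817 - 341)/3 = -5/3 + (1/3)*11476 = -5/3 + 11476/3 = 11471/3 ≈ 3823.7)
X/(-383545) + 475806/7498 = (11471/3)/(-383545) + 475806/7498 = (11471/3)*(-1/383545) + 475806*(1/7498) = -11471/1150635 + 237903/3749 = 273696513626/4313730615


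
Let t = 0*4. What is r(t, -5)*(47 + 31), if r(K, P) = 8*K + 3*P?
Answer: -1170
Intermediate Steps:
t = 0
r(K, P) = 3*P + 8*K
r(t, -5)*(47 + 31) = (3*(-5) + 8*0)*(47 + 31) = (-15 + 0)*78 = -15*78 = -1170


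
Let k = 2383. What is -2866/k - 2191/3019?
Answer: -13873607/7194277 ≈ -1.9284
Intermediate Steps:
-2866/k - 2191/3019 = -2866/2383 - 2191/3019 = -13873607/7194277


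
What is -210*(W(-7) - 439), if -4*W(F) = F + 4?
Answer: 184065/2 ≈ 92033.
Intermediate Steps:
W(F) = -1 - F/4 (W(F) = -(F + 4)/4 = -(4 + F)/4 = -1 - F/4)
-210*(W(-7) - 439) = -210*((-1 - 1/4*(-7)) - 439) = -210*((-1 + 7/4) - 439) = -210*(3/4 - 439) = -210*(-1753/4) = 184065/2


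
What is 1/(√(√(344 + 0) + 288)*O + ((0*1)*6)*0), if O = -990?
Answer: -√2/(1980*√(144 + √86)) ≈ -5.7692e-5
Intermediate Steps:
1/(√(√(344 + 0) + 288)*O + ((0*1)*6)*0) = 1/(√(√(344 + 0) + 288)*(-990) + ((0*1)*6)*0) = 1/(√(√344 + 288)*(-990) + (0*6)*0) = 1/(√(2*√86 + 288)*(-990) + 0*0) = 1/(√(288 + 2*√86)*(-990) + 0) = 1/(-990*√(288 + 2*√86) + 0) = 1/(-990*√(288 + 2*√86)) = -1/(990*√(288 + 2*√86))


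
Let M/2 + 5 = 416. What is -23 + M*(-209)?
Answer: -171821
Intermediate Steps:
M = 822 (M = -10 + 2*416 = -10 + 832 = 822)
-23 + M*(-209) = -23 + 822*(-209) = -23 - 171798 = -171821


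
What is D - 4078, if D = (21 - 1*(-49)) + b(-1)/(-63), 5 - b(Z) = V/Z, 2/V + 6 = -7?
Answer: -52105/13 ≈ -4008.1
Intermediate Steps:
V = -2/13 (V = 2/(-6 - 7) = 2/(-13) = 2*(-1/13) = -2/13 ≈ -0.15385)
b(Z) = 5 + 2/(13*Z) (b(Z) = 5 - (-2)/(13*Z) = 5 + 2/(13*Z))
D = 909/13 (D = (21 - 1*(-49)) + (5 + (2/13)/(-1))/(-63) = (21 + 49) - (5 + (2/13)*(-1))/63 = 70 - (5 - 2/13)/63 = 70 - 1/63*63/13 = 70 - 1/13 = 909/13 ≈ 69.923)
D - 4078 = 909/13 - 4078 = -52105/13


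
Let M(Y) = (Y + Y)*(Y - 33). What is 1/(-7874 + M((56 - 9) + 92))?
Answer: 1/21594 ≈ 4.6309e-5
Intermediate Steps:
M(Y) = 2*Y*(-33 + Y) (M(Y) = (2*Y)*(-33 + Y) = 2*Y*(-33 + Y))
1/(-7874 + M((56 - 9) + 92)) = 1/(-7874 + 2*((56 - 9) + 92)*(-33 + ((56 - 9) + 92))) = 1/(-7874 + 2*(47 + 92)*(-33 + (47 + 92))) = 1/(-7874 + 2*139*(-33 + 139)) = 1/(-7874 + 2*139*106) = 1/(-7874 + 29468) = 1/21594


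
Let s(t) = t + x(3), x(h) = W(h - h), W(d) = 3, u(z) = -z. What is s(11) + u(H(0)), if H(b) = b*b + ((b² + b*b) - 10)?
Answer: 24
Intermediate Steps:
H(b) = -10 + 3*b² (H(b) = b² + ((b² + b²) - 10) = b² + (2*b² - 10) = b² + (-10 + 2*b²) = -10 + 3*b²)
x(h) = 3
s(t) = 3 + t (s(t) = t + 3 = 3 + t)
s(11) + u(H(0)) = (3 + 11) - (-10 + 3*0²) = 14 - (-10 + 3*0) = 14 - (-10 + 0) = 14 - 1*(-10) = 14 + 10 = 24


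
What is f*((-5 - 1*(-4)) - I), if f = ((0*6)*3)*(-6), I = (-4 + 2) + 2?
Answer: 0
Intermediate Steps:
I = 0 (I = -2 + 2 = 0)
f = 0 (f = (0*3)*(-6) = 0*(-6) = 0)
f*((-5 - 1*(-4)) - I) = 0*((-5 - 1*(-4)) - 1*0) = 0*((-5 + 4) + 0) = 0*(-1 + 0) = 0*(-1) = 0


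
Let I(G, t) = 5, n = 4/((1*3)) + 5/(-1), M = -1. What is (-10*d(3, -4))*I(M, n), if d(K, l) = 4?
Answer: -200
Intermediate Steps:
n = -11/3 (n = 4/3 + 5*(-1) = 4*(⅓) - 5 = 4/3 - 5 = -11/3 ≈ -3.6667)
(-10*d(3, -4))*I(M, n) = -10*4*5 = -40*5 = -200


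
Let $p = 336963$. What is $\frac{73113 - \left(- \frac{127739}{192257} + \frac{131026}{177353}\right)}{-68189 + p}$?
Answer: $\frac{54194726805623}{199227884490349} \approx 0.27202$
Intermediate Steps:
$\frac{73113 - \left(- \frac{127739}{192257} + \frac{131026}{177353}\right)}{-68189 + p} = \frac{73113 - \left(- \frac{127739}{192257} + \frac{131026}{177353}\right)}{-68189 + 336963} = \frac{73113 - \frac{110250905}{1482493727}}{268774} = \left(73113 + \left(\frac{127739}{192257} - \frac{131026}{177353}\right)\right) \frac{1}{268774} = \left(73113 - \frac{110250905}{1482493727}\right) \frac{1}{268774} = \frac{108389453611246}{1482493727} \cdot \frac{1}{268774} = \frac{54194726805623}{199227884490349}$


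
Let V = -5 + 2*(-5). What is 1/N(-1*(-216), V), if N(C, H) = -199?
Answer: -1/199 ≈ -0.0050251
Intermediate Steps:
V = -15 (V = -5 - 10 = -15)
1/N(-1*(-216), V) = 1/(-199) = -1/199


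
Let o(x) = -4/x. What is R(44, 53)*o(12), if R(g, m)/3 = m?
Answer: -53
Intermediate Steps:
R(g, m) = 3*m
R(44, 53)*o(12) = (3*53)*(-4/12) = 159*(-4*1/12) = 159*(-1/3) = -53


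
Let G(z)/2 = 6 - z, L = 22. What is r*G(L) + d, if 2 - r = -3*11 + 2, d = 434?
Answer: -622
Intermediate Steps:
G(z) = 12 - 2*z (G(z) = 2*(6 - z) = 12 - 2*z)
r = 33 (r = 2 - (-3*11 + 2) = 2 - (-33 + 2) = 2 - 1*(-31) = 2 + 31 = 33)
r*G(L) + d = 33*(12 - 2*22) + 434 = 33*(12 - 44) + 434 = 33*(-32) + 434 = -1056 + 434 = -622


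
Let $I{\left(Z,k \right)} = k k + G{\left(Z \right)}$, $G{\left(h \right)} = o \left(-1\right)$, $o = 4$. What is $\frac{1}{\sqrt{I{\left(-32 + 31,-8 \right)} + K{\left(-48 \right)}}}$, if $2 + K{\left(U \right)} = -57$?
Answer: $1$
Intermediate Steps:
$K{\left(U \right)} = -59$ ($K{\left(U \right)} = -2 - 57 = -59$)
$G{\left(h \right)} = -4$ ($G{\left(h \right)} = 4 \left(-1\right) = -4$)
$I{\left(Z,k \right)} = -4 + k^{2}$ ($I{\left(Z,k \right)} = k k - 4 = k^{2} - 4 = -4 + k^{2}$)
$\frac{1}{\sqrt{I{\left(-32 + 31,-8 \right)} + K{\left(-48 \right)}}} = \frac{1}{\sqrt{\left(-4 + \left(-8\right)^{2}\right) - 59}} = \frac{1}{\sqrt{\left(-4 + 64\right) - 59}} = \frac{1}{\sqrt{60 - 59}} = \frac{1}{\sqrt{1}} = 1^{-1} = 1$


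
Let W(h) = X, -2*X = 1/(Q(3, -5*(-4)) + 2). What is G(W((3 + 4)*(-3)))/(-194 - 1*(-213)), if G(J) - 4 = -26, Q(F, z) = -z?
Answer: -22/19 ≈ -1.1579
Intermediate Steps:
X = 1/36 (X = -1/(2*(-(-5)*(-4) + 2)) = -1/(2*(-1*20 + 2)) = -1/(2*(-20 + 2)) = -1/2/(-18) = -1/2*(-1/18) = 1/36 ≈ 0.027778)
W(h) = 1/36
G(J) = -22 (G(J) = 4 - 26 = -22)
G(W((3 + 4)*(-3)))/(-194 - 1*(-213)) = -22/(-194 - 1*(-213)) = -22/(-194 + 213) = -22/19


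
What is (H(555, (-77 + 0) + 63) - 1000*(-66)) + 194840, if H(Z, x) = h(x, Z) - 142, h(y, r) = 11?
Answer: 260709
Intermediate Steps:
H(Z, x) = -131 (H(Z, x) = 11 - 142 = -131)
(H(555, (-77 + 0) + 63) - 1000*(-66)) + 194840 = (-131 - 1000*(-66)) + 194840 = (-131 + 66000) + 194840 = 65869 + 194840 = 260709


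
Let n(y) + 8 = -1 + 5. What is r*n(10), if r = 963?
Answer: -3852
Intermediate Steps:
n(y) = -4 (n(y) = -8 + (-1 + 5) = -8 + 4 = -4)
r*n(10) = 963*(-4) = -3852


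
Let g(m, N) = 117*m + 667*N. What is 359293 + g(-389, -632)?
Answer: -107764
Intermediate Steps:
359293 + g(-389, -632) = 359293 + (117*(-389) + 667*(-632)) = 359293 + (-45513 - 421544) = 359293 - 467057 = -107764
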